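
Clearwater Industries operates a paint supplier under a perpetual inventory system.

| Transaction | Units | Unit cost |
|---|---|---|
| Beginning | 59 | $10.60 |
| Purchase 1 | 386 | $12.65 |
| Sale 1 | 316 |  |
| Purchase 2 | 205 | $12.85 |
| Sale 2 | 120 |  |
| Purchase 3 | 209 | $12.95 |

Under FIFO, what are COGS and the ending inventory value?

COGS = $5,394.45; ending inventory = $5,454.65

Sale 1 (316) [FIFO — oldest first]: 59 @ $10.60 + 257 @ $12.65 = $3,876.45
Sale 2 (120) [FIFO — oldest first]: 120 @ $12.65 = $1,518.00
Total COGS = $3,876.45 + $1,518.00 = $5,394.45
Ending inventory: 9 @ $12.65 + 205 @ $12.85 + 209 @ $12.95 = $5,454.65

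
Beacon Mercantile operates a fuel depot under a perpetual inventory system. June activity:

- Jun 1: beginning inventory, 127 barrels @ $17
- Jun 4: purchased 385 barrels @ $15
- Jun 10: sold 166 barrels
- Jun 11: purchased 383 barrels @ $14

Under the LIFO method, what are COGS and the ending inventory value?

COGS = $2,490; ending inventory = $10,806

Jun 10, 166 sold [LIFO — newest first]: 166 @ $15 = $2,490
Ending inventory: 127 @ $17 + 219 @ $15 + 383 @ $14 = $10,806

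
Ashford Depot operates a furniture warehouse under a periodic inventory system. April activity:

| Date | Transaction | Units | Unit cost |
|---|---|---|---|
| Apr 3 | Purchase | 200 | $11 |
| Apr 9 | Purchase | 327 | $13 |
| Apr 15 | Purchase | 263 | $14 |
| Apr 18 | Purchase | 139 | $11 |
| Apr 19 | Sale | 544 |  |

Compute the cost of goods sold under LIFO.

COGS = $7,057

Apr 19, 544 sold [LIFO — newest first]: 139 @ $11 + 263 @ $14 + 142 @ $13 = $7,057
Ending inventory: 200 @ $11 + 185 @ $13 = $4,605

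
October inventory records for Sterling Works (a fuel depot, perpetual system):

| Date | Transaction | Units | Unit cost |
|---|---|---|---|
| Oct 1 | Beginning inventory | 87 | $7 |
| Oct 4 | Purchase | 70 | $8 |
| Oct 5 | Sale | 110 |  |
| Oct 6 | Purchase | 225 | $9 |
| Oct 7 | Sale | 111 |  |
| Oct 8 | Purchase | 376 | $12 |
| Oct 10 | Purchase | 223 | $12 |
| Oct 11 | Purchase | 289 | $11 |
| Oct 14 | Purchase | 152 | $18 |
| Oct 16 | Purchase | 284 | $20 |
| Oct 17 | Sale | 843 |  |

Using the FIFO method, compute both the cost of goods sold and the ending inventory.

COGS = $11,295; ending inventory = $10,682

Oct 5, 110 sold [FIFO — oldest first]: 87 @ $7 + 23 @ $8 = $793
Oct 7, 111 sold [FIFO — oldest first]: 47 @ $8 + 64 @ $9 = $952
Oct 17, 843 sold [FIFO — oldest first]: 161 @ $9 + 376 @ $12 + 223 @ $12 + 83 @ $11 = $9,550
Total COGS = $793 + $952 + $9,550 = $11,295
Ending inventory: 206 @ $11 + 152 @ $18 + 284 @ $20 = $10,682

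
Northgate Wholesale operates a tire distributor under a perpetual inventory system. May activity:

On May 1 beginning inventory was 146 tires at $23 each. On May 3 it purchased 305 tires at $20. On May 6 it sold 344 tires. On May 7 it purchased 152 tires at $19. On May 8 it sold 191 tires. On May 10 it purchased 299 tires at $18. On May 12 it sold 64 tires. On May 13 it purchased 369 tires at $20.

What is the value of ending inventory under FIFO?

Ending inventory = $12,838

May 6, 344 sold [FIFO — oldest first]: 146 @ $23 + 198 @ $20 = $7,318
May 8, 191 sold [FIFO — oldest first]: 107 @ $20 + 84 @ $19 = $3,736
May 12, 64 sold [FIFO — oldest first]: 64 @ $19 = $1,216
Total COGS = $7,318 + $3,736 + $1,216 = $12,270
Ending inventory: 4 @ $19 + 299 @ $18 + 369 @ $20 = $12,838
Check: goods available $25,108 = COGS $12,270 + ending $12,838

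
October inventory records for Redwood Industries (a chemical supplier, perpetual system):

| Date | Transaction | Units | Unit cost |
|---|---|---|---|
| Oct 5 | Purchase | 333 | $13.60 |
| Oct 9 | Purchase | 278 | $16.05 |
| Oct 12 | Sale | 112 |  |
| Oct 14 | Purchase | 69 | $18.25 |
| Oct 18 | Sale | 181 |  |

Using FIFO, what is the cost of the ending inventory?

Ending inventory = $6,265.15

Oct 12, 112 sold [FIFO — oldest first]: 112 @ $13.60 = $1,523.20
Oct 18, 181 sold [FIFO — oldest first]: 181 @ $13.60 = $2,461.60
Total COGS = $1,523.20 + $2,461.60 = $3,984.80
Ending inventory: 40 @ $13.60 + 278 @ $16.05 + 69 @ $18.25 = $6,265.15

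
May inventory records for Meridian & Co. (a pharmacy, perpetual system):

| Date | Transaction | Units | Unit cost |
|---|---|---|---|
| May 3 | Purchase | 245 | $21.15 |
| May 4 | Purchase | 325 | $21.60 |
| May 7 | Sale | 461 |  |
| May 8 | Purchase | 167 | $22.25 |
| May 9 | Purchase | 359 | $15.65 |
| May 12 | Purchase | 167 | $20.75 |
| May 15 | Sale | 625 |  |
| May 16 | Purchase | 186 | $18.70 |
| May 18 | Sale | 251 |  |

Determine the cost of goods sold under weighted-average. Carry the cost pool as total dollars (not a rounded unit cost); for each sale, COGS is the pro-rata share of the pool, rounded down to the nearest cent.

After May 3: 245 on hand, pool $5,181.75 (≈ $21.1500 each)
After May 4: 570 on hand, pool $12,201.75 (≈ $21.4066 each)
May 7, sell 461: 461/570 × $12,201.75 → $9,868.43
After May 8: 276 on hand, pool $6,049.07 (≈ $21.9169 each)
After May 9: 635 on hand, pool $11,667.42 (≈ $18.3739 each)
After May 12: 802 on hand, pool $15,132.67 (≈ $18.8687 each)
May 15, sell 625: 625/802 × $15,132.67 → $11,792.91
After May 16: 363 on hand, pool $6,817.96 (≈ $18.7823 each)
May 18, sell 251: 251/363 × $6,817.96 → $4,714.34
Total COGS = $9,868.43 + $11,792.91 + $4,714.34 = $26,375.68
Ending inventory (cost pool remaining) = $2,103.62

COGS = $26,375.68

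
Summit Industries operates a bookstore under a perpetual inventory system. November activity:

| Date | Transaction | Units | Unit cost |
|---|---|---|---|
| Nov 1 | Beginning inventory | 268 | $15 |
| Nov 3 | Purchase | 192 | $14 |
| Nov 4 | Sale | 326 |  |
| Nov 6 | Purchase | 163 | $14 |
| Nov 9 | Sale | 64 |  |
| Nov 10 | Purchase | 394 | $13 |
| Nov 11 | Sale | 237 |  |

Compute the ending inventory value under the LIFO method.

Nov 4, 326 sold [LIFO — newest first]: 192 @ $14 + 134 @ $15 = $4,698
Nov 9, 64 sold [LIFO — newest first]: 64 @ $14 = $896
Nov 11, 237 sold [LIFO — newest first]: 237 @ $13 = $3,081
Total COGS = $4,698 + $896 + $3,081 = $8,675
Ending inventory: 134 @ $15 + 99 @ $14 + 157 @ $13 = $5,437
Check: goods available $14,112 = COGS $8,675 + ending $5,437

Ending inventory = $5,437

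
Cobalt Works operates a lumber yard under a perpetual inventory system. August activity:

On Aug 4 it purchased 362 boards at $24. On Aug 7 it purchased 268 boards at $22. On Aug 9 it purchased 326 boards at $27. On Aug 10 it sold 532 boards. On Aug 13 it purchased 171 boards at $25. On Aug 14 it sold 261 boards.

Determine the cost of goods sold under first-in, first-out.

Aug 10, 532 sold [FIFO — oldest first]: 362 @ $24 + 170 @ $22 = $12,428
Aug 14, 261 sold [FIFO — oldest first]: 98 @ $22 + 163 @ $27 = $6,557
Total COGS = $12,428 + $6,557 = $18,985
Ending inventory: 163 @ $27 + 171 @ $25 = $8,676
Check: goods available $27,661 = COGS $18,985 + ending $8,676

COGS = $18,985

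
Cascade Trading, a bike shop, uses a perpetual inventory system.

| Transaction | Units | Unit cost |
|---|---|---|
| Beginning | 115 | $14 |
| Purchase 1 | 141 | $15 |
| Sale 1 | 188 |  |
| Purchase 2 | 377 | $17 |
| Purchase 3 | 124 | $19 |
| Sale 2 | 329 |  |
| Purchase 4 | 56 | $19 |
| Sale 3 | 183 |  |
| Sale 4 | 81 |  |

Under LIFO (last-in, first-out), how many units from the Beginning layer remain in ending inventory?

32

Sale 1 (188) [LIFO — newest first]: 141 @ $15 + 47 @ $14 = $2,773
Sale 2 (329) [LIFO — newest first]: 124 @ $19 + 205 @ $17 = $5,841
Sale 3 (183) [LIFO — newest first]: 56 @ $19 + 127 @ $17 = $3,223
Sale 4 (81) [LIFO — newest first]: 45 @ $17 + 36 @ $14 = $1,269
Total COGS = $2,773 + $5,841 + $3,223 + $1,269 = $13,106
Ending inventory: 32 @ $14 = $448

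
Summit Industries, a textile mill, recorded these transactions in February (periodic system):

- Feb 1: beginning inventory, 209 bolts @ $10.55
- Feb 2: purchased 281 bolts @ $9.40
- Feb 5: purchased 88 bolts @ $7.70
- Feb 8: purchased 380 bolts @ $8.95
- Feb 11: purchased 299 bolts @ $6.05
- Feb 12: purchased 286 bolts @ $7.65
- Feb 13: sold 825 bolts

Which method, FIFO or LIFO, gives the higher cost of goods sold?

FIFO COGS: 209 @ $10.55 + 281 @ $9.40 + 88 @ $7.70 + 247 @ $8.95 = $7,734.60
LIFO COGS: 286 @ $7.65 + 299 @ $6.05 + 240 @ $8.95 = $6,144.85

FIFO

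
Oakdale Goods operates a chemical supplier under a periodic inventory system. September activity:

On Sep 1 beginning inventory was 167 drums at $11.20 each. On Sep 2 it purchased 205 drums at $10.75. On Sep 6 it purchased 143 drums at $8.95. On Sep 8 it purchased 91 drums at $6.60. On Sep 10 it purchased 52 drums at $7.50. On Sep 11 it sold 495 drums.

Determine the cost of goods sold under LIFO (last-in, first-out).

COGS = $4,519.00

Sep 11, 495 sold [LIFO — newest first]: 52 @ $7.50 + 91 @ $6.60 + 143 @ $8.95 + 205 @ $10.75 + 4 @ $11.20 = $4,519.00
Ending inventory: 163 @ $11.20 = $1,825.60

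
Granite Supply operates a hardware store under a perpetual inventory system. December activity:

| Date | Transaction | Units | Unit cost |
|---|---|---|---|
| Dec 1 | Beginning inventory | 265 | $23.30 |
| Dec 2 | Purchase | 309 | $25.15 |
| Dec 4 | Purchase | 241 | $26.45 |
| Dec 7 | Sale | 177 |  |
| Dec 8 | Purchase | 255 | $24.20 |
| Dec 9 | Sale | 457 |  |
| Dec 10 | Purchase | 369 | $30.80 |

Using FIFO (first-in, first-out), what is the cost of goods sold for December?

Dec 7, 177 sold [FIFO — oldest first]: 177 @ $23.30 = $4,124.10
Dec 9, 457 sold [FIFO — oldest first]: 88 @ $23.30 + 309 @ $25.15 + 60 @ $26.45 = $11,408.75
Total COGS = $4,124.10 + $11,408.75 = $15,532.85
Ending inventory: 181 @ $26.45 + 255 @ $24.20 + 369 @ $30.80 = $22,323.65

COGS = $15,532.85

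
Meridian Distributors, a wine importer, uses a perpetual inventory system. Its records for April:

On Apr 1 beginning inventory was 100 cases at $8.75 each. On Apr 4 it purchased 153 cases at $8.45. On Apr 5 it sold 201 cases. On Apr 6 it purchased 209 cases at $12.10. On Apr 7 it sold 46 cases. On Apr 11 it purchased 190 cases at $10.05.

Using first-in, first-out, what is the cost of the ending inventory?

Ending inventory = $4,489.10

Apr 5, 201 sold [FIFO — oldest first]: 100 @ $8.75 + 101 @ $8.45 = $1,728.45
Apr 7, 46 sold [FIFO — oldest first]: 46 @ $8.45 = $388.70
Total COGS = $1,728.45 + $388.70 = $2,117.15
Ending inventory: 6 @ $8.45 + 209 @ $12.10 + 190 @ $10.05 = $4,489.10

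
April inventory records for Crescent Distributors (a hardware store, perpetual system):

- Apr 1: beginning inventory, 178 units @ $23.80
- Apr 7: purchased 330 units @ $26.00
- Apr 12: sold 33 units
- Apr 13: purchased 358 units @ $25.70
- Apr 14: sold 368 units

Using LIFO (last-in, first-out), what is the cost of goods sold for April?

Apr 12, 33 sold [LIFO — newest first]: 33 @ $26.00 = $858.00
Apr 14, 368 sold [LIFO — newest first]: 358 @ $25.70 + 10 @ $26.00 = $9,460.60
Total COGS = $858.00 + $9,460.60 = $10,318.60
Ending inventory: 178 @ $23.80 + 287 @ $26.00 = $11,698.40
Check: goods available $22,017.00 = COGS $10,318.60 + ending $11,698.40

COGS = $10,318.60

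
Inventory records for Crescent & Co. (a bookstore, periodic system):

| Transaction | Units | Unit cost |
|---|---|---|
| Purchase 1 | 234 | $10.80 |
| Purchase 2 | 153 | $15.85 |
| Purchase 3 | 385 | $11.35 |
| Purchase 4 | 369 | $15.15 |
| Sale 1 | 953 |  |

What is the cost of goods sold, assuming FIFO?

COGS = $12,064.15

Sale 1 (953) [FIFO — oldest first]: 234 @ $10.80 + 153 @ $15.85 + 385 @ $11.35 + 181 @ $15.15 = $12,064.15
Ending inventory: 188 @ $15.15 = $2,848.20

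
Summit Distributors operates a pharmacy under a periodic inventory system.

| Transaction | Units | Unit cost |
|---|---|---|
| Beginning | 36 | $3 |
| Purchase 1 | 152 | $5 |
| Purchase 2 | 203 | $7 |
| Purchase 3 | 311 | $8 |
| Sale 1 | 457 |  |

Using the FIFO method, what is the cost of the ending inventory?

Ending inventory = $1,960

Sale 1 (457) [FIFO — oldest first]: 36 @ $3 + 152 @ $5 + 203 @ $7 + 66 @ $8 = $2,817
Ending inventory: 245 @ $8 = $1,960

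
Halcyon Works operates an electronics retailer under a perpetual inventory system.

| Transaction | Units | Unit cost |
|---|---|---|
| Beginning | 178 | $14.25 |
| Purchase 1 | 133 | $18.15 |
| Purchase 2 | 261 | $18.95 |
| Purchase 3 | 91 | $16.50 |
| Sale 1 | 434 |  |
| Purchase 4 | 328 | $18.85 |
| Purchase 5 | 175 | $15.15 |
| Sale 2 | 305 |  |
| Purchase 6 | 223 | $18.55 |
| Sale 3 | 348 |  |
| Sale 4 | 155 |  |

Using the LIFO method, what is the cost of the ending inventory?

Sale 1 (434) [LIFO — newest first]: 91 @ $16.50 + 261 @ $18.95 + 82 @ $18.15 = $7,935.75
Sale 2 (305) [LIFO — newest first]: 175 @ $15.15 + 130 @ $18.85 = $5,101.75
Sale 3 (348) [LIFO — newest first]: 223 @ $18.55 + 125 @ $18.85 = $6,492.90
Sale 4 (155) [LIFO — newest first]: 73 @ $18.85 + 51 @ $18.15 + 31 @ $14.25 = $2,743.45
Total COGS = $7,935.75 + $5,101.75 + $6,492.90 + $2,743.45 = $22,273.85
Ending inventory: 147 @ $14.25 = $2,094.75

Ending inventory = $2,094.75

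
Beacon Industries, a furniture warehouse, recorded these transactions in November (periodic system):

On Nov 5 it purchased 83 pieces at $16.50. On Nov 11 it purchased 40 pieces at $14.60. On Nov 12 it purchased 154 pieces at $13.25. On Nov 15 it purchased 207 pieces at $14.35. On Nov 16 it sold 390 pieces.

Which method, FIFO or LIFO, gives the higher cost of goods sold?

FIFO COGS: 83 @ $16.50 + 40 @ $14.60 + 154 @ $13.25 + 113 @ $14.35 = $5,615.55
LIFO COGS: 207 @ $14.35 + 154 @ $13.25 + 29 @ $14.60 = $5,434.35

FIFO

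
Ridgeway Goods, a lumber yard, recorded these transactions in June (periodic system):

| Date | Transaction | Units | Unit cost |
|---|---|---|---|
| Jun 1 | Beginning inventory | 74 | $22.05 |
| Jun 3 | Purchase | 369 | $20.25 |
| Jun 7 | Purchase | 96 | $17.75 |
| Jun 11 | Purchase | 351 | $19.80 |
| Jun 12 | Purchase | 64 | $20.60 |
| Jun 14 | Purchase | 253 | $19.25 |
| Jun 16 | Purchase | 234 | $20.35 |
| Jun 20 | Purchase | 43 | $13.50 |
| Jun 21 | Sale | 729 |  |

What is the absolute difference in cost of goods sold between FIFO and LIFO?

$365.90

FIFO COGS: 74 @ $22.05 + 369 @ $20.25 + 96 @ $17.75 + 190 @ $19.80 = $14,569.95
LIFO COGS: 43 @ $13.50 + 234 @ $20.35 + 253 @ $19.25 + 64 @ $20.60 + 135 @ $19.80 = $14,204.05
Difference = |$14,569.95 − $14,204.05| = $365.90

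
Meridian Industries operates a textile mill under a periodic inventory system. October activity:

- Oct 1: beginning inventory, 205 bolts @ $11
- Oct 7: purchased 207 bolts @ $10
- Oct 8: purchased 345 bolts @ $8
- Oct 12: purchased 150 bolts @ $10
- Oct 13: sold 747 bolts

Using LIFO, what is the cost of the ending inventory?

Ending inventory = $1,760

Oct 13, 747 sold [LIFO — newest first]: 150 @ $10 + 345 @ $8 + 207 @ $10 + 45 @ $11 = $6,825
Ending inventory: 160 @ $11 = $1,760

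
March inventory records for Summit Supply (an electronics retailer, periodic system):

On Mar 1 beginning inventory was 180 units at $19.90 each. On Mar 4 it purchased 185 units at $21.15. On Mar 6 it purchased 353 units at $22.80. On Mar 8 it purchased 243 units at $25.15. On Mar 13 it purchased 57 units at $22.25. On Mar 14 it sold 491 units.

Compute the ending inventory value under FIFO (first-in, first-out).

Ending inventory = $12,555.30

Mar 14, 491 sold [FIFO — oldest first]: 180 @ $19.90 + 185 @ $21.15 + 126 @ $22.80 = $10,367.55
Ending inventory: 227 @ $22.80 + 243 @ $25.15 + 57 @ $22.25 = $12,555.30
Check: goods available $22,922.85 = COGS $10,367.55 + ending $12,555.30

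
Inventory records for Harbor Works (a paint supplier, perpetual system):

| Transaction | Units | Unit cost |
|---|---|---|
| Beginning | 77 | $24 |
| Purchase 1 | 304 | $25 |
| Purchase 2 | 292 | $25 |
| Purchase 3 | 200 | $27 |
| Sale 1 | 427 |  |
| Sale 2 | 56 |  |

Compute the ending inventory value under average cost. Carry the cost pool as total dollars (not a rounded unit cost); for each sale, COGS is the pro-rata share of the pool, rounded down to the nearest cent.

After Beginning: 77 on hand, pool $1,848.00 (≈ $24.0000 each)
After Purchase 1: 381 on hand, pool $9,448.00 (≈ $24.7979 each)
After Purchase 2: 673 on hand, pool $16,748.00 (≈ $24.8856 each)
After Purchase 3: 873 on hand, pool $22,148.00 (≈ $25.3700 each)
Sale 1, sell 427: 427/873 × $22,148.00 → $10,832.98
Sale 2, sell 56: 56/446 × $11,315.02 → $1,420.72
Total COGS = $10,832.98 + $1,420.72 = $12,253.70
Ending inventory (cost pool remaining) = $9,894.30

Ending inventory = $9,894.30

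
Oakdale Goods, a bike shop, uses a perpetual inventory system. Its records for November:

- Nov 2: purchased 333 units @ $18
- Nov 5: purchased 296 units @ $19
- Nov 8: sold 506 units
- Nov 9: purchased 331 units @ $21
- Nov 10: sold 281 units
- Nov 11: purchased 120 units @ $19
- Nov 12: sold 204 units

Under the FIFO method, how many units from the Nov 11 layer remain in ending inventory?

89

Nov 8, 506 sold [FIFO — oldest first]: 333 @ $18 + 173 @ $19 = $9,281
Nov 10, 281 sold [FIFO — oldest first]: 123 @ $19 + 158 @ $21 = $5,655
Nov 12, 204 sold [FIFO — oldest first]: 173 @ $21 + 31 @ $19 = $4,222
Total COGS = $9,281 + $5,655 + $4,222 = $19,158
Ending inventory: 89 @ $19 = $1,691
Check: goods available $20,849 = COGS $19,158 + ending $1,691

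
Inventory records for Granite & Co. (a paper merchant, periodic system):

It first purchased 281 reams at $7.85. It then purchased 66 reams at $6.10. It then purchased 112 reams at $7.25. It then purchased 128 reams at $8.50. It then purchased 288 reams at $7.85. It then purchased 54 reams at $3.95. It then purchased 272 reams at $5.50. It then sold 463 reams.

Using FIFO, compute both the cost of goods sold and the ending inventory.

COGS = $3,454.45; ending inventory = $5,024.10

Sale 1 (463) [FIFO — oldest first]: 281 @ $7.85 + 66 @ $6.10 + 112 @ $7.25 + 4 @ $8.50 = $3,454.45
Ending inventory: 124 @ $8.50 + 288 @ $7.85 + 54 @ $3.95 + 272 @ $5.50 = $5,024.10
Check: goods available $8,478.55 = COGS $3,454.45 + ending $5,024.10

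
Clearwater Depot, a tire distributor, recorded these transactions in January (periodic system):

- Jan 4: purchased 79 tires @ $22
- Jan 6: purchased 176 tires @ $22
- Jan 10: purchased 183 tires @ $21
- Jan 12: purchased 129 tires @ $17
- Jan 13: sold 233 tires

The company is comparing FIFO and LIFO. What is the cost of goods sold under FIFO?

COGS = $5,126

FIFO COGS: 79 @ $22 + 154 @ $22 = $5,126
LIFO COGS: 129 @ $17 + 104 @ $21 = $4,377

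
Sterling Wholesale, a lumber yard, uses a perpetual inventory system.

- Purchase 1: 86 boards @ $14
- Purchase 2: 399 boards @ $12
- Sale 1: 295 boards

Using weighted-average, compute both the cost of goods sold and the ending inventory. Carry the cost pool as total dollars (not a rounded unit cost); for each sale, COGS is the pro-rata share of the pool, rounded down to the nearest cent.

COGS = $3,644.61; ending inventory = $2,347.39

After Purchase 1: 86 on hand, pool $1,204.00 (≈ $14.0000 each)
After Purchase 2: 485 on hand, pool $5,992.00 (≈ $12.3546 each)
Sale 1, sell 295: 295/485 × $5,992.00 → $3,644.61
Ending inventory (cost pool remaining) = $2,347.39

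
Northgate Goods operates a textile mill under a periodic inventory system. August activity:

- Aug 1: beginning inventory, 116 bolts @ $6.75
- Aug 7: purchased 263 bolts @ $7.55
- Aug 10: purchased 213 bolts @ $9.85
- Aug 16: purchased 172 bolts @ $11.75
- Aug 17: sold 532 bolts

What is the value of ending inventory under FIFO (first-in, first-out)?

Aug 17, 532 sold [FIFO — oldest first]: 116 @ $6.75 + 263 @ $7.55 + 153 @ $9.85 = $4,275.70
Ending inventory: 60 @ $9.85 + 172 @ $11.75 = $2,612.00
Check: goods available $6,887.70 = COGS $4,275.70 + ending $2,612.00

Ending inventory = $2,612.00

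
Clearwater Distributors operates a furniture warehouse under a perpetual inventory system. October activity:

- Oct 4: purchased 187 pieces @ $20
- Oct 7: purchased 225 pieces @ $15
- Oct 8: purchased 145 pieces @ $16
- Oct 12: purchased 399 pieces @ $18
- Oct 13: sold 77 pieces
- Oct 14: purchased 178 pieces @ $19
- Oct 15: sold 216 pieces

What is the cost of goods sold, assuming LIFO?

COGS = $5,452

Oct 13, 77 sold [LIFO — newest first]: 77 @ $18 = $1,386
Oct 15, 216 sold [LIFO — newest first]: 178 @ $19 + 38 @ $18 = $4,066
Total COGS = $1,386 + $4,066 = $5,452
Ending inventory: 187 @ $20 + 225 @ $15 + 145 @ $16 + 284 @ $18 = $14,547
Check: goods available $19,999 = COGS $5,452 + ending $14,547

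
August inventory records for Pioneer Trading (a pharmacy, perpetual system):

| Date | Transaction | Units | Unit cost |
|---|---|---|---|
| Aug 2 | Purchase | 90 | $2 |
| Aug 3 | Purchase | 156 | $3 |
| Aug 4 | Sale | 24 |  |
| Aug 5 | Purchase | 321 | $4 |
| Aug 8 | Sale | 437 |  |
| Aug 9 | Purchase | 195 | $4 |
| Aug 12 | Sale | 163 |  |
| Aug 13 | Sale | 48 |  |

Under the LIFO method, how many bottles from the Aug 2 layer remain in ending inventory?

Aug 4, 24 sold [LIFO — newest first]: 24 @ $3 = $72
Aug 8, 437 sold [LIFO — newest first]: 321 @ $4 + 116 @ $3 = $1,632
Aug 12, 163 sold [LIFO — newest first]: 163 @ $4 = $652
Aug 13, 48 sold [LIFO — newest first]: 32 @ $4 + 16 @ $3 = $176
Total COGS = $72 + $1,632 + $652 + $176 = $2,532
Ending inventory: 90 @ $2 = $180

90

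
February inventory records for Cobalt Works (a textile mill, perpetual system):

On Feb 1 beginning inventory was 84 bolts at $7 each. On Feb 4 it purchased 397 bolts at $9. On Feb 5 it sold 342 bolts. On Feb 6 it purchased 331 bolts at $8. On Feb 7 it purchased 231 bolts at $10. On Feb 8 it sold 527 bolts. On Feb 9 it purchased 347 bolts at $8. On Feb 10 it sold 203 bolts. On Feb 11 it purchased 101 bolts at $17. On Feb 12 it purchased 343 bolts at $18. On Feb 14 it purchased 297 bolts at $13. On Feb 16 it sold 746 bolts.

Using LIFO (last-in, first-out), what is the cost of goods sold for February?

Feb 5, 342 sold [LIFO — newest first]: 342 @ $9 = $3,078
Feb 8, 527 sold [LIFO — newest first]: 231 @ $10 + 296 @ $8 = $4,678
Feb 10, 203 sold [LIFO — newest first]: 203 @ $8 = $1,624
Feb 16, 746 sold [LIFO — newest first]: 297 @ $13 + 343 @ $18 + 101 @ $17 + 5 @ $8 = $11,792
Total COGS = $3,078 + $4,678 + $1,624 + $11,792 = $21,172
Ending inventory: 84 @ $7 + 55 @ $9 + 35 @ $8 + 139 @ $8 = $2,475

COGS = $21,172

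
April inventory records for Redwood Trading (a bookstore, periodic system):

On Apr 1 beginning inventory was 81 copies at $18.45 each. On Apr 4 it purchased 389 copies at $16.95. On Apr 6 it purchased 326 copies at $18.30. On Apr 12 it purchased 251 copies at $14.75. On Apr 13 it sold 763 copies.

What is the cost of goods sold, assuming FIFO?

COGS = $13,449.90

Apr 13, 763 sold [FIFO — oldest first]: 81 @ $18.45 + 389 @ $16.95 + 293 @ $18.30 = $13,449.90
Ending inventory: 33 @ $18.30 + 251 @ $14.75 = $4,306.15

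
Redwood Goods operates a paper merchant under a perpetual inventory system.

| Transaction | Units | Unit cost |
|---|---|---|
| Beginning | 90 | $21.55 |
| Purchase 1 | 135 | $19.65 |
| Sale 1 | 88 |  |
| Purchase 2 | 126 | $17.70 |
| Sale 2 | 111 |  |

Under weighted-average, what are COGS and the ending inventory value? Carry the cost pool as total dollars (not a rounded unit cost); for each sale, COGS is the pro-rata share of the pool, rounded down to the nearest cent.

COGS = $3,917.47; ending inventory = $2,904.98

After Beginning: 90 on hand, pool $1,939.50 (≈ $21.5500 each)
After Purchase 1: 225 on hand, pool $4,592.25 (≈ $20.4100 each)
Sale 1, sell 88: 88/225 × $4,592.25 → $1,796.08
After Purchase 2: 263 on hand, pool $5,026.37 (≈ $19.1117 each)
Sale 2, sell 111: 111/263 × $5,026.37 → $2,121.39
Total COGS = $1,796.08 + $2,121.39 = $3,917.47
Ending inventory (cost pool remaining) = $2,904.98
Check: goods available $6,822.45 = COGS $3,917.47 + ending $2,904.98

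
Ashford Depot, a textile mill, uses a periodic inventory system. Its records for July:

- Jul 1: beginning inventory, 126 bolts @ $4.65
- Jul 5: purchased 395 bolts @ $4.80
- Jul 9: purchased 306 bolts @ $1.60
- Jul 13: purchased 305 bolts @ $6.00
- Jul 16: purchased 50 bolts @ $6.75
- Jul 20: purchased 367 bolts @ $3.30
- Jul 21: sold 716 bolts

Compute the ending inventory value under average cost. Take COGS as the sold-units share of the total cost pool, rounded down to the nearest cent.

Jul 21, sell 716: 716/1549 × $6,350.10 → $2,935.23
Ending inventory (cost pool remaining) = $3,414.87

Ending inventory = $3,414.87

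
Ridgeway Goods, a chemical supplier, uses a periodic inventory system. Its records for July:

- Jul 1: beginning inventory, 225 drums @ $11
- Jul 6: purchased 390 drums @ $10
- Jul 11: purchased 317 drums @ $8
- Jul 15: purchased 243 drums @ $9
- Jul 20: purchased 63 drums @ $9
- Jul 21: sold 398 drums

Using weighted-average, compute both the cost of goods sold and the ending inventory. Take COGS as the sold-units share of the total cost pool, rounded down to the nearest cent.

Jul 21, sell 398: 398/1238 × $11,665.00 → $3,750.13
Ending inventory (cost pool remaining) = $7,914.87
Check: goods available $11,665.00 = COGS $3,750.13 + ending $7,914.87

COGS = $3,750.13; ending inventory = $7,914.87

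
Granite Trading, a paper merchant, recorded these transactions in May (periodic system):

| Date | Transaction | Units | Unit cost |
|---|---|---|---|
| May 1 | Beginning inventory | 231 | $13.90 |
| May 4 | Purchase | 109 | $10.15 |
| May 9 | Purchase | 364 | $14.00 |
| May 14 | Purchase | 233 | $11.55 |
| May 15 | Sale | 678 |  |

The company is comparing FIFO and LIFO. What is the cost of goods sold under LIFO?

COGS = $8,609.30

FIFO COGS: 231 @ $13.90 + 109 @ $10.15 + 338 @ $14.00 = $9,049.25
LIFO COGS: 233 @ $11.55 + 364 @ $14.00 + 81 @ $10.15 = $8,609.30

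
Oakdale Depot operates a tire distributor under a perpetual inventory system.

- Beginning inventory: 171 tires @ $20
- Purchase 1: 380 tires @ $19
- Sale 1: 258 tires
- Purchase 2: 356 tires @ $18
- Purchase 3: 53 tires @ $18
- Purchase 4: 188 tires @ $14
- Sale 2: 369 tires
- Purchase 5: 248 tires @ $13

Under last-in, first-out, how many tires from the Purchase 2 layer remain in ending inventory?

Sale 1 (258) [LIFO — newest first]: 258 @ $19 = $4,902
Sale 2 (369) [LIFO — newest first]: 188 @ $14 + 53 @ $18 + 128 @ $18 = $5,890
Total COGS = $4,902 + $5,890 = $10,792
Ending inventory: 171 @ $20 + 122 @ $19 + 228 @ $18 + 248 @ $13 = $13,066
Check: goods available $23,858 = COGS $10,792 + ending $13,066

228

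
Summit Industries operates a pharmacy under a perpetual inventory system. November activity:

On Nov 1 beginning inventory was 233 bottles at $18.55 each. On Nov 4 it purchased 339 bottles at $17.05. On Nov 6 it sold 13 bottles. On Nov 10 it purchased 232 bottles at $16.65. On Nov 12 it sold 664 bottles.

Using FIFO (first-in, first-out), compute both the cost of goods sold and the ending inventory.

COGS = $11,850.35; ending inventory = $2,114.55

Nov 6, 13 sold [FIFO — oldest first]: 13 @ $18.55 = $241.15
Nov 12, 664 sold [FIFO — oldest first]: 220 @ $18.55 + 339 @ $17.05 + 105 @ $16.65 = $11,609.20
Total COGS = $241.15 + $11,609.20 = $11,850.35
Ending inventory: 127 @ $16.65 = $2,114.55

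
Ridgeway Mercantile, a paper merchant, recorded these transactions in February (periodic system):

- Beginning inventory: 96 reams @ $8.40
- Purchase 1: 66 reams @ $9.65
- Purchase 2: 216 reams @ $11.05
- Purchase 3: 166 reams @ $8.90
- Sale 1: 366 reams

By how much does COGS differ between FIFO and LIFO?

FIFO COGS: 96 @ $8.40 + 66 @ $9.65 + 204 @ $11.05 = $3,697.50
LIFO COGS: 166 @ $8.90 + 200 @ $11.05 = $3,687.40
Difference = |$3,697.50 − $3,687.40| = $10.10

$10.10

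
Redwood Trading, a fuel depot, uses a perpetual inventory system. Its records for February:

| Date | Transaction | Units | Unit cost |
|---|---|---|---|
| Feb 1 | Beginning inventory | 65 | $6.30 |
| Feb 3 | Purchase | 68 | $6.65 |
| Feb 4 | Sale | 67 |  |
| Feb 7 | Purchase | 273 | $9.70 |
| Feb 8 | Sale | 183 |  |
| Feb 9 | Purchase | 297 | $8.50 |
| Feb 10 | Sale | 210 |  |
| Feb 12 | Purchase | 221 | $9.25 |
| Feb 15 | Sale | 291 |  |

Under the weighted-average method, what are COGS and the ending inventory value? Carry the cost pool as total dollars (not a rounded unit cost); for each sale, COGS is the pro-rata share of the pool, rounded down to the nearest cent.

After Feb 1: 65 on hand, pool $409.50 (≈ $6.3000 each)
After Feb 3: 133 on hand, pool $861.70 (≈ $6.4789 each)
Feb 4, sell 67: 67/133 × $861.70 → $434.08
After Feb 7: 339 on hand, pool $3,075.72 (≈ $9.0729 each)
Feb 8, sell 183: 183/339 × $3,075.72 → $1,660.34
After Feb 9: 453 on hand, pool $3,939.88 (≈ $8.6973 each)
Feb 10, sell 210: 210/453 × $3,939.88 → $1,826.43
After Feb 12: 464 on hand, pool $4,157.70 (≈ $8.9606 each)
Feb 15, sell 291: 291/464 × $4,157.70 → $2,607.52
Total COGS = $434.08 + $1,660.34 + $1,826.43 + $2,607.52 = $6,528.37
Ending inventory (cost pool remaining) = $1,550.18
Check: goods available $8,078.55 = COGS $6,528.37 + ending $1,550.18

COGS = $6,528.37; ending inventory = $1,550.18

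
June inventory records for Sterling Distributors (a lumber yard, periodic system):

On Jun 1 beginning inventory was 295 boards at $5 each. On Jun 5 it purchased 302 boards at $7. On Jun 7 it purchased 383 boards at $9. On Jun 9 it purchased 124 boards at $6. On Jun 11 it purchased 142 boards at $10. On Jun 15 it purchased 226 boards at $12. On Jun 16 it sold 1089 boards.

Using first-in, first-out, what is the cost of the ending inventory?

Jun 16, 1089 sold [FIFO — oldest first]: 295 @ $5 + 302 @ $7 + 383 @ $9 + 109 @ $6 = $7,690
Ending inventory: 15 @ $6 + 142 @ $10 + 226 @ $12 = $4,222
Check: goods available $11,912 = COGS $7,690 + ending $4,222

Ending inventory = $4,222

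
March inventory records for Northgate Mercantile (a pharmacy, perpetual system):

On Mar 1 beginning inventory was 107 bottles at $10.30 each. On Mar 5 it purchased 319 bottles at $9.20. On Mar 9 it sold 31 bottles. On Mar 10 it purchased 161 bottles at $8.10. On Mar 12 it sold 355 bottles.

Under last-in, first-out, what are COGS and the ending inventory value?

Mar 9, 31 sold [LIFO — newest first]: 31 @ $9.20 = $285.20
Mar 12, 355 sold [LIFO — newest first]: 161 @ $8.10 + 194 @ $9.20 = $3,088.90
Total COGS = $285.20 + $3,088.90 = $3,374.10
Ending inventory: 107 @ $10.30 + 94 @ $9.20 = $1,966.90

COGS = $3,374.10; ending inventory = $1,966.90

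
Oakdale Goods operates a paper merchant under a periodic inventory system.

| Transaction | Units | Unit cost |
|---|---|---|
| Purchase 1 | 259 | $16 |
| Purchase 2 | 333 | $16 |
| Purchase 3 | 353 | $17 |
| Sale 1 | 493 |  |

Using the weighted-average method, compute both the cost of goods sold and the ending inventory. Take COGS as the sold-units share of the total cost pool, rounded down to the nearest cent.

Sale 1, sell 493: 493/945 × $15,473.00 → $8,072.15
Ending inventory (cost pool remaining) = $7,400.85

COGS = $8,072.15; ending inventory = $7,400.85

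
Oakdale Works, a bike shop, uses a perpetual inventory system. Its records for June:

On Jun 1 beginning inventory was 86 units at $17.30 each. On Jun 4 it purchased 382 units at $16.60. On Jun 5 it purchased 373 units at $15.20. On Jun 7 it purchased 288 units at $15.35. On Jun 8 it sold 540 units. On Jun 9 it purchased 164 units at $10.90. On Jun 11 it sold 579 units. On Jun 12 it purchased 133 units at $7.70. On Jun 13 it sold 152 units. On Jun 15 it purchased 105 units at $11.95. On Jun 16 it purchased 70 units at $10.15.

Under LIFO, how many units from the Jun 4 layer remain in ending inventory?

69

Jun 8, 540 sold [LIFO — newest first]: 288 @ $15.35 + 252 @ $15.20 = $8,251.20
Jun 11, 579 sold [LIFO — newest first]: 164 @ $10.90 + 121 @ $15.20 + 294 @ $16.60 = $8,507.20
Jun 13, 152 sold [LIFO — newest first]: 133 @ $7.70 + 19 @ $16.60 = $1,339.50
Total COGS = $8,251.20 + $8,507.20 + $1,339.50 = $18,097.90
Ending inventory: 86 @ $17.30 + 69 @ $16.60 + 105 @ $11.95 + 70 @ $10.15 = $4,598.45
Check: goods available $22,696.35 = COGS $18,097.90 + ending $4,598.45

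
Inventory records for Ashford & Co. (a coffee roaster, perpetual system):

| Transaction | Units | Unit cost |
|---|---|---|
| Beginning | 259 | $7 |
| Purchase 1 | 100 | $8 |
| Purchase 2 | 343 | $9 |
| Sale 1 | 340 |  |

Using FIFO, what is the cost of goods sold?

COGS = $2,461

Sale 1 (340) [FIFO — oldest first]: 259 @ $7 + 81 @ $8 = $2,461
Ending inventory: 19 @ $8 + 343 @ $9 = $3,239
Check: goods available $5,700 = COGS $2,461 + ending $3,239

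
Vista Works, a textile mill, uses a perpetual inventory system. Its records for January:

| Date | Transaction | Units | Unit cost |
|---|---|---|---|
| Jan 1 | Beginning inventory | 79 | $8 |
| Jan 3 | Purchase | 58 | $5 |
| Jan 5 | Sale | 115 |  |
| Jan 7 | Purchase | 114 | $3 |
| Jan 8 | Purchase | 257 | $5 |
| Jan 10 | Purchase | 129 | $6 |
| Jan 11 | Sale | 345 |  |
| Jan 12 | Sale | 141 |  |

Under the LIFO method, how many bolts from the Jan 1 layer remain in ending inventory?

22

Jan 5, 115 sold [LIFO — newest first]: 58 @ $5 + 57 @ $8 = $746
Jan 11, 345 sold [LIFO — newest first]: 129 @ $6 + 216 @ $5 = $1,854
Jan 12, 141 sold [LIFO — newest first]: 41 @ $5 + 100 @ $3 = $505
Total COGS = $746 + $1,854 + $505 = $3,105
Ending inventory: 22 @ $8 + 14 @ $3 = $218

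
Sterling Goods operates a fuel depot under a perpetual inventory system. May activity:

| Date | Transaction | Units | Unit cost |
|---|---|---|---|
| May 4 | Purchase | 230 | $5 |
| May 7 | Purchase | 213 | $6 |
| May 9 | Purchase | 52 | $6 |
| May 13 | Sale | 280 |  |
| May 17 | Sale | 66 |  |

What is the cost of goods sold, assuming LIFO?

COGS = $1,995

May 13, 280 sold [LIFO — newest first]: 52 @ $6 + 213 @ $6 + 15 @ $5 = $1,665
May 17, 66 sold [LIFO — newest first]: 66 @ $5 = $330
Total COGS = $1,665 + $330 = $1,995
Ending inventory: 149 @ $5 = $745
Check: goods available $2,740 = COGS $1,995 + ending $745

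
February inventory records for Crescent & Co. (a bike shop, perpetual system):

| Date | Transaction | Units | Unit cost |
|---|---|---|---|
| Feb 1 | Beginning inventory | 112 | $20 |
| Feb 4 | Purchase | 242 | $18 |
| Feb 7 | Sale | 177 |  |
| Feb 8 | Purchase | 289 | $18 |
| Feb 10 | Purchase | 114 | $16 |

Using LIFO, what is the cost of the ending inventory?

Feb 7, 177 sold [LIFO — newest first]: 177 @ $18 = $3,186
Ending inventory: 112 @ $20 + 65 @ $18 + 289 @ $18 + 114 @ $16 = $10,436
Check: goods available $13,622 = COGS $3,186 + ending $10,436

Ending inventory = $10,436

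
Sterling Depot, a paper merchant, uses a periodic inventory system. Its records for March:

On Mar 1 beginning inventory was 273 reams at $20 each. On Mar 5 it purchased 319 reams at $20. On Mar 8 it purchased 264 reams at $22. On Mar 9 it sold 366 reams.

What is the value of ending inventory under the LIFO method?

Mar 9, 366 sold [LIFO — newest first]: 264 @ $22 + 102 @ $20 = $7,848
Ending inventory: 273 @ $20 + 217 @ $20 = $9,800
Check: goods available $17,648 = COGS $7,848 + ending $9,800

Ending inventory = $9,800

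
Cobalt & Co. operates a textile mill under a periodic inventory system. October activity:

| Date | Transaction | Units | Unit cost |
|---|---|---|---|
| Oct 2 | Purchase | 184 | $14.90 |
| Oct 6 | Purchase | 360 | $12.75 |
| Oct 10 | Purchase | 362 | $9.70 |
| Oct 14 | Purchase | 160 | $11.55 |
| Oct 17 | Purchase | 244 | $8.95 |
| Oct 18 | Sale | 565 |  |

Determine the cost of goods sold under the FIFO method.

Oct 18, 565 sold [FIFO — oldest first]: 184 @ $14.90 + 360 @ $12.75 + 21 @ $9.70 = $7,535.30
Ending inventory: 341 @ $9.70 + 160 @ $11.55 + 244 @ $8.95 = $7,339.50
Check: goods available $14,874.80 = COGS $7,535.30 + ending $7,339.50

COGS = $7,535.30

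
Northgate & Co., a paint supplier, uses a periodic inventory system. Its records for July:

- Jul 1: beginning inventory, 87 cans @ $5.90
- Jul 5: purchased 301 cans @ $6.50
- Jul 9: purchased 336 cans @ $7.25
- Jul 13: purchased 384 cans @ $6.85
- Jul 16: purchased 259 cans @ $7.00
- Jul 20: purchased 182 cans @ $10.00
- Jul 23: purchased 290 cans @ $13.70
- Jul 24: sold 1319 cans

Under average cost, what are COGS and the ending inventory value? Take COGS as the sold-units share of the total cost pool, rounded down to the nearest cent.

Jul 24, sell 1319: 1319/1839 × $15,142.20 → $10,860.55
Ending inventory (cost pool remaining) = $4,281.65

COGS = $10,860.55; ending inventory = $4,281.65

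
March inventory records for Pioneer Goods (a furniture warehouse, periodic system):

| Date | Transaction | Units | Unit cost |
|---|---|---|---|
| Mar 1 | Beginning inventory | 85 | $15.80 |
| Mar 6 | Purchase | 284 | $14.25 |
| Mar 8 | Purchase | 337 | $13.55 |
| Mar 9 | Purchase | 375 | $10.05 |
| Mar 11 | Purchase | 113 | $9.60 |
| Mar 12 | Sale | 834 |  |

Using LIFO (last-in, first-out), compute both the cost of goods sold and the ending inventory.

COGS = $9,548.15; ending inventory = $5,261.75

Mar 12, 834 sold [LIFO — newest first]: 113 @ $9.60 + 375 @ $10.05 + 337 @ $13.55 + 9 @ $14.25 = $9,548.15
Ending inventory: 85 @ $15.80 + 275 @ $14.25 = $5,261.75
Check: goods available $14,809.90 = COGS $9,548.15 + ending $5,261.75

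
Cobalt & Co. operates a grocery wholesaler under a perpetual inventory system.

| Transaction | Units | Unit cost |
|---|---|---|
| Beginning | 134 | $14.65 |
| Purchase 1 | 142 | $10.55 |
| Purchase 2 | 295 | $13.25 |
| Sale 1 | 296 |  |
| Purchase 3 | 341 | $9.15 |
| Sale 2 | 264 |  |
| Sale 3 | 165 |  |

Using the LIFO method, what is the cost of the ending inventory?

Ending inventory = $2,522.25

Sale 1 (296) [LIFO — newest first]: 295 @ $13.25 + 1 @ $10.55 = $3,919.30
Sale 2 (264) [LIFO — newest first]: 264 @ $9.15 = $2,415.60
Sale 3 (165) [LIFO — newest first]: 77 @ $9.15 + 88 @ $10.55 = $1,632.95
Total COGS = $3,919.30 + $2,415.60 + $1,632.95 = $7,967.85
Ending inventory: 134 @ $14.65 + 53 @ $10.55 = $2,522.25
Check: goods available $10,490.10 = COGS $7,967.85 + ending $2,522.25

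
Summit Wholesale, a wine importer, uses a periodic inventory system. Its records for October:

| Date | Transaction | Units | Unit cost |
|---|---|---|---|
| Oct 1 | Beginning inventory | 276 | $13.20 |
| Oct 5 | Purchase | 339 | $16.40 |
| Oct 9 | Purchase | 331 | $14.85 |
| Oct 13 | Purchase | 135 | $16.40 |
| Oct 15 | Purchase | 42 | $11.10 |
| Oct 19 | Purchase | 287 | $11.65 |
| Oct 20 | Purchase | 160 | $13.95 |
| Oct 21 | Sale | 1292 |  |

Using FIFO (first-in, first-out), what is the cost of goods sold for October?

Oct 21, 1292 sold [FIFO — oldest first]: 276 @ $13.20 + 339 @ $16.40 + 331 @ $14.85 + 135 @ $16.40 + 42 @ $11.10 + 169 @ $11.65 = $18,767.20
Ending inventory: 118 @ $11.65 + 160 @ $13.95 = $3,606.70

COGS = $18,767.20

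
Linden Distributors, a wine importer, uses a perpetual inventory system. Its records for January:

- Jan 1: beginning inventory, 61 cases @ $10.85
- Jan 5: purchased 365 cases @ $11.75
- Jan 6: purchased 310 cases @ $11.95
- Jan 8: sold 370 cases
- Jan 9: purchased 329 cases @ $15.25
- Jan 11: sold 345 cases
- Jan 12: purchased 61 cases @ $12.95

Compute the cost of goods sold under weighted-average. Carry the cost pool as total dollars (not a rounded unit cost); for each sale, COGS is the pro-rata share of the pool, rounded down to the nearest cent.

COGS = $8,978.17

After Jan 1: 61 on hand, pool $661.85 (≈ $10.8500 each)
After Jan 5: 426 on hand, pool $4,950.60 (≈ $11.6211 each)
After Jan 6: 736 on hand, pool $8,655.10 (≈ $11.7596 each)
Jan 8, sell 370: 370/736 × $8,655.10 → $4,351.06
After Jan 9: 695 on hand, pool $9,321.29 (≈ $13.4119 each)
Jan 11, sell 345: 345/695 × $9,321.29 → $4,627.11
After Jan 12: 411 on hand, pool $5,484.13 (≈ $13.3434 each)
Total COGS = $4,351.06 + $4,627.11 = $8,978.17
Ending inventory (cost pool remaining) = $5,484.13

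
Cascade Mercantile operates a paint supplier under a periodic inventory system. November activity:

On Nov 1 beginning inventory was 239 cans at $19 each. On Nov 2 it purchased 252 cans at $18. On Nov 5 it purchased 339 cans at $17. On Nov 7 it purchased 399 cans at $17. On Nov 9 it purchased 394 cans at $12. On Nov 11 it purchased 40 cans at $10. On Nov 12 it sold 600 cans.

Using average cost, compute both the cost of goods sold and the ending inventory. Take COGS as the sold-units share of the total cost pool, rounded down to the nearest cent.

Nov 12, sell 600: 600/1663 × $26,751.00 → $9,651.59
Ending inventory (cost pool remaining) = $17,099.41
Check: goods available $26,751.00 = COGS $9,651.59 + ending $17,099.41

COGS = $9,651.59; ending inventory = $17,099.41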